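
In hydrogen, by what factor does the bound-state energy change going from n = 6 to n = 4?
2.250

Using E_n = -13.6057 Z² / n² eV with Z = 1:

E_4 = -13.6057 / 4² = -13.6057 / 16 = -0.850356250 eV
E_6 = -13.6057 / 6² = -13.6057 / 36 = -0.377936111 eV

The ratio is:
E_4/E_6 = (-0.850356250) / (-0.377936111)
E_4/E_6 = (-13.6057/16) / (-13.6057/36)
E_4/E_6 = 36/16
E_4/E_6 = 2.250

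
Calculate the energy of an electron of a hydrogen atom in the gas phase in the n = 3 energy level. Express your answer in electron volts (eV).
-1.5117 eV

The energy levels of a hydrogen-like atom are given by:
E_n = -13.6057 eV / n²

For n = 3:
E_3 = -13.6057 eV / 3²
E_3 = -13.6057 eV / 9
E_3 = -1.5117 eV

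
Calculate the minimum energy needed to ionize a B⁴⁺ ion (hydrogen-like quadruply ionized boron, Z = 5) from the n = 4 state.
21.26 eV

The ionization energy is the energy needed to remove the electron completely (n → ∞).

For a hydrogen-like ion with Z = 5, E_n = -13.6057 Z² / n² eV.

At n = 4: E_4 = -13.6057 × 5² / 4² = -21.25891 eV
At n = ∞: E_∞ = 0 eV

Ionization energy = E_∞ - E_4 = 0 - (-21.25891) = 21.25891 eV
Ionization energy ≈ 21.26 eV

This is also called the binding energy of the electron in state n = 4.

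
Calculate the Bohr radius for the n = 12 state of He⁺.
3.810076 nm (or 38.100759 Å)

The Bohr radius formula is:
r_n = n² a₀ / Z

where a₀ = 0.052917721 nm is the Bohr radius.

For He⁺ (Z = 2) at n = 12:
r_12 = 12² × 0.052917721 nm / 2
r_12 = 144 × 0.052917721 nm / 2
r_12 = 7.6201518 nm / 2
r_12 = 3.810076 nm

The electron orbits at approximately 3.810076 nm from the nucleus.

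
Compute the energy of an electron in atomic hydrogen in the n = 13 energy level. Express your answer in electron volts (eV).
-0.08 eV

The energy levels of a hydrogen-like atom are given by:
E_n = -13.6057 eV / n²

For n = 13:
E_13 = -13.6057 eV / 13²
E_13 = -13.6057 eV / 169
E_13 = -0.08 eV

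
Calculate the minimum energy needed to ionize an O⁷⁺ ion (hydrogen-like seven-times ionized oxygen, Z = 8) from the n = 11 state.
7.196 eV

The ionization energy is the energy needed to remove the electron completely (n → ∞).

For a hydrogen-like ion with Z = 8, E_n = -13.6057 Z² / n² eV.

At n = 11: E_11 = -13.6057 × 8² / 11² = -7.196403 eV
At n = ∞: E_∞ = 0 eV

Ionization energy = E_∞ - E_11 = 0 - (-7.196403) = 7.196403 eV
Ionization energy ≈ 7.196 eV

This is also called the binding energy of the electron in state n = 11.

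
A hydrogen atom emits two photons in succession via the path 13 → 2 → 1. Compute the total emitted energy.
13.52519 eV

The energy levels of hydrogen are E_n = -13.6057 / n² eV.

First transition (13 → 2):
ΔE₁ = |E_2 - E_13|
ΔE₁ = |-3.40142500000 - (-0.08050710059)| = 3.32091790 eV

Second transition (2 → 1):
ΔE₂ = |E_1 - E_2|
ΔE₂ = |-13.60570000000 - (-3.40142500000)| = 10.20427500 eV

Total energy released:
E_total = ΔE₁ + ΔE₂ = 3.32091790 + 10.20427500 = 13.52519 eV

Note: This equals the direct transition 13 → 1: 13.52519 eV ✓
Energy is conserved regardless of the path taken.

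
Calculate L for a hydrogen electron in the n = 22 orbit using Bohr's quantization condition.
2.32e-33 J·s (or 22ℏ)

In the Bohr model, angular momentum is quantized:
L = nℏ

where ℏ = h/(2π) = 1.0546e-34 J·s

For n = 22:
L = 22 × 1.0546e-34 J·s
L = 2.32e-33 J·s

This can also be written as L = 22ℏ.
The angular momentum is an integer multiple of the reduced Planck constant.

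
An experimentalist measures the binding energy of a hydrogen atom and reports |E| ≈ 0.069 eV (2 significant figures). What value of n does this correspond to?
n = 14

The exact energy levels follow E_n = -13.6057 eV / n².

The measured value (-0.069 eV) is reported to only 2 significant figures, so we must test candidate n values and see which one matches to that precision.

Candidate energies:
  n = 12:  E = -13.6057/12² = -0.09448 eV
  n = 13:  E = -13.6057/13² = -0.08051 eV
  n = 14:  E = -13.6057/14² = -0.06942 eV  ← matches
  n = 15:  E = -13.6057/15² = -0.06047 eV
  n = 16:  E = -13.6057/16² = -0.05315 eV

Checking against the measurement of -0.069 eV (2 sig figs), only n = 14 agrees:
E_14 = -0.06942 eV, which rounds to -0.069 eV ✓

Therefore n = 14.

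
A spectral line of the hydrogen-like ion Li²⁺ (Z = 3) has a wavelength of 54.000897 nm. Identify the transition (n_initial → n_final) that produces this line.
n = 4 → n = 2

First, find the photon energy from the wavelength (hc = 1239.84 eV·nm):
E = hc/λ = 1239.84 eV·nm / 54.000897 nm = 22.959619 eV

The energy levels of Li²⁺ satisfy E_n = -13.6057 × 3² / n² eV, so an emission n_i → n_f releases
ΔE = 13.6057 × 3² × (1/n_f² − 1/n_i²) eV.

Setting ΔE equal to the photon energy:
1/n_f² − 1/n_i² = 22.959619 / (13.6057 × 3²) = 0.18750000

Since 1/n_i² must be positive, we need 1/n_f² > 0.18750000, i.e. n_f ≤ 2. For each allowed n_f, solve n_i = (1/n_f² − 0.18750000)^(−1/2) and check whether it is a whole number:
  n_f = 1: 1/n_i² = 1.00000000 − 0.18750000 = 0.81250000 → n_i = 1.109  (not an integer) ✗
  n_f = 2: 1/n_i² = 0.25000000 − 0.18750000 = 0.06250000 → n_i = 4.000  → integer, n_i = 4 ✓

Only n_f = 2 gives an integer upper level, n_i = 4.

The transition is from n = 4 to n = 2 (emission).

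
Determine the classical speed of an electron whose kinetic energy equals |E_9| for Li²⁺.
7.292e+05 m/s (or 0.243245% of c)

The binding energy at n = 9 for Li²⁺ is:
E_9 = -13.6057 × 3²/9² = -1.51174444 eV
|E_9| = 1.51174444 eV

Convert to Joules:
KE = 1.51174444 eV × (1.602177 × 10⁻¹⁹ J/eV) = 2.42208e-19 J

Using KE = ½mv²:
v = √(2·KE/m_e)
v = √(2 × 2.42208e-19 J / 9.10938 × 10⁻³¹ kg)
v = 7.292e+05 m/s

This is approximately 0.243245% the speed of light.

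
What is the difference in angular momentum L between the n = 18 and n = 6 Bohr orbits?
1.27e-33 J·s (or 12ℏ)

In the Bohr model, L_n = nℏ where ℏ = 1.0546e-34 J·s.

L_18 = 18ℏ = 1.8983e-33 J·s
L_6 = 6ℏ = 6.3276e-34 J·s

ΔL = L_18 - L_6 = (18 - 6)ℏ = 12ℏ
ΔL = 12 × 1.0546e-34 J·s = 1.27e-33 J·s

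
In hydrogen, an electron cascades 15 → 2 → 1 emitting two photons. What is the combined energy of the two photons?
13.54523 eV

The energy levels of hydrogen are E_n = -13.6057 / n² eV.

First transition (15 → 2):
ΔE₁ = |E_2 - E_15|
ΔE₁ = |-3.40142500000 - (-0.06046977778)| = 3.34095522 eV

Second transition (2 → 1):
ΔE₂ = |E_1 - E_2|
ΔE₂ = |-13.60570000000 - (-3.40142500000)| = 10.20427500 eV

Total energy released:
E_total = ΔE₁ + ΔE₂ = 3.34095522 + 10.20427500 = 13.54523 eV

Note: This equals the direct transition 15 → 1: 13.54523 eV ✓
Energy is conserved regardless of the path taken.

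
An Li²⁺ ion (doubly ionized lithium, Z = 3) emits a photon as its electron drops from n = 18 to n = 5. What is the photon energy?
4.520116 eV

The energy levels are E_n = -13.6057 Z² eV / n².

Energy at n = 18: E_18 = -13.6057 × 3² / 18² = -0.377936111 eV
Energy at n = 5: E_5 = -13.6057 × 3² / 5² = -4.898052000 eV

For emission (electron falling to lower state), the photon energy is:
E_photon = E_18 - E_5 = |-0.377936111 - (-4.898052000)|
E_photon = 4.520116 eV

This energy is carried away by the emitted photon.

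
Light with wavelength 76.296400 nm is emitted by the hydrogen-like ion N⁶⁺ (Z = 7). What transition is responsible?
n = 8 → n = 5

First, find the photon energy from the wavelength (hc = 1239.84 eV·nm):
E = hc/λ = 1239.84 eV·nm / 76.296400 nm = 16.250308 eV

The energy levels of N⁶⁺ satisfy E_n = -13.6057 × 7² / n² eV, so an emission n_i → n_f releases
ΔE = 13.6057 × 7² × (1/n_f² − 1/n_i²) eV.

Setting ΔE equal to the photon energy:
1/n_f² − 1/n_i² = 16.250308 / (13.6057 × 7²) = 0.024375000

Since 1/n_i² must be positive, we need 1/n_f² > 0.024375000, i.e. n_f ≤ 6. For each allowed n_f, solve n_i = (1/n_f² − 0.024375000)^(−1/2) and check whether it is a whole number:
  n_f = 1: 1/n_i² = 1.000000000 − 0.024375000 = 0.975625000 → n_i = 1.012  (not an integer) ✗
  n_f = 2: 1/n_i² = 0.250000000 − 0.024375000 = 0.225625000 → n_i = 2.105  (not an integer) ✗
  n_f = 3: 1/n_i² = 0.111111111 − 0.024375000 = 0.086736111 → n_i = 3.395  (not an integer) ✗
  n_f = 4: 1/n_i² = 0.062500000 − 0.024375000 = 0.038125000 → n_i = 5.121  (not an integer) ✗
  n_f = 5: 1/n_i² = 0.040000000 − 0.024375000 = 0.015625000 → n_i = 8.000  → integer, n_i = 8 ✓
  n_f = 6: 1/n_i² = 0.027777778 − 0.024375000 = 0.003402778 → n_i = 17.143  (not an integer) ✗

Only n_f = 5 gives an integer upper level, n_i = 8.

The transition is from n = 8 to n = 5 (emission).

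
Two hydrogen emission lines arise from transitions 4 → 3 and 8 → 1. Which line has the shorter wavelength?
8 → 1

Calculate the energy for each transition:

Transition 4 → 3:
ΔE₁ = |E_3 - E_4| = |-13.6057/3² - (-13.6057/4²)|
ΔE₁ = |-1.51174444 - (-0.85035625)| = 0.66139 eV

Transition 8 → 1:
ΔE₂ = |E_1 - E_8| = |-13.6057/1² - (-13.6057/8²)|
ΔE₂ = |-13.60570000 - (-0.21258906)| = 13.39311 eV

Since 13.39311 eV > 0.66139 eV, the transition 8 → 1 emits the more energetic photon.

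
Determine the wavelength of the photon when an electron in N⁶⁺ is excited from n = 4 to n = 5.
82.65 nm

First, find the transition energy using E_n = -13.6057 Z² / n² eV:
E_4 = -13.6057 × 7² / 4² = -41.6675 eV
E_5 = -13.6057 × 7² / 5² = -26.6672 eV

Photon energy: |ΔE| = |E_5 - E_4| = 15.0003 eV

Convert to wavelength using E = hc/λ with hc = 1239.84 eV·nm:
λ = hc/E = 1239.84 eV·nm / 15.0003 eV
λ = 82.65 nm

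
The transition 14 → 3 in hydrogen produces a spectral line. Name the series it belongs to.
Paschen series

The spectral series in hydrogen are named based on the final (lower) energy level:
- Lyman series: n_final = 1 (ultraviolet)
- Balmer series: n_final = 2 (visible/near-UV)
- Paschen series: n_final = 3 (infrared)
- Brackett series: n_final = 4 (infrared)
- Pfund series: n_final = 5 (far infrared)

Since this transition ends at n = 3, it belongs to the Paschen series.

For reference, this 14 → 3 line has photon energy
ΔE = 13.6057 eV × (1/3² - 1/14²) = 1.4423276 eV,
corresponding to wavelength λ = hc/ΔE = 1239.84 eV·nm / 1.4423276 eV = 859.611 nm in the infrared region.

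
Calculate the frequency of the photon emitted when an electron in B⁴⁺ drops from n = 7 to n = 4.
3.46e+15 Hz

First, find the transition energy:
E_7 = -13.6057 × 5² / 7² = -6.94168367 eV
E_4 = -13.6057 × 5² / 4² = -21.25890625 eV
|ΔE| = |E_4 - E_7| = 14.31722258 eV

Convert to Joules: E = 14.31722258 eV × (1.602177 × 10⁻¹⁹ J/eV) = 2.2939e-18 J

Using E = hf:
f = E/h = 2.2939e-18 J / (6.62607 × 10⁻³⁴ J·s)
f = 3.46e+15 Hz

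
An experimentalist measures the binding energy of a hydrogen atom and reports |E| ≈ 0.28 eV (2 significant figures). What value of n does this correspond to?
n = 7

The exact energy levels follow E_n = -13.6057 eV / n².

The measured value (-0.28 eV) is reported to only 2 significant figures, so we must test candidate n values and see which one matches to that precision.

Candidate energies:
  n = 5:  E = -13.6057/5² = -0.544228 eV
  n = 6:  E = -13.6057/6² = -0.377936 eV
  n = 7:  E = -13.6057/7² = -0.277667 eV  ← matches
  n = 8:  E = -13.6057/8² = -0.212589 eV
  n = 9:  E = -13.6057/9² = -0.167972 eV

Checking against the measurement of -0.28 eV (2 sig figs), only n = 7 agrees:
E_7 = -0.277667 eV, which rounds to -0.28 eV ✓

Therefore n = 7.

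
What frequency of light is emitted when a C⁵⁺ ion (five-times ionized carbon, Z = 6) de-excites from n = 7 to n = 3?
1.074e+16 Hz

First, find the transition energy:
E_7 = -13.6057 × 6² / 7² = -9.99602449 eV
E_3 = -13.6057 × 6² / 3² = -54.42280000 eV
|ΔE| = |E_3 - E_7| = 44.42677551 eV

Convert to Joules: E = 44.42677551 eV × (1.602177 × 10⁻¹⁹ J/eV) = 7.11796e-18 J

Using E = hf:
f = E/h = 7.11796e-18 J / (6.62607 × 10⁻³⁴ J·s)
f = 1.074e+16 Hz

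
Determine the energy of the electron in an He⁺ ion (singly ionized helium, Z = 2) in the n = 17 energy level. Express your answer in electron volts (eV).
-0.188 eV

The energy levels of a hydrogen-like atom are given by:
E_n = -13.6057 Z² / n² eV  (with Z = 2 for He⁺)

For n = 17:
E_17 = -13.6057 × 2² / 17²
E_17 = -13.6057 × 4 / 289
E_17 = -0.188 eV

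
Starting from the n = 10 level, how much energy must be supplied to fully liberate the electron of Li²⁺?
1.225 eV

The ionization energy is the energy needed to remove the electron completely (n → ∞).

For a hydrogen-like ion with Z = 3, E_n = -13.6057 Z² / n² eV.

At n = 10: E_10 = -13.6057 × 3² / 10² = -1.224513 eV
At n = ∞: E_∞ = 0 eV

Ionization energy = E_∞ - E_10 = 0 - (-1.224513) = 1.224513 eV
Ionization energy ≈ 1.225 eV

This is also called the binding energy of the electron in state n = 10.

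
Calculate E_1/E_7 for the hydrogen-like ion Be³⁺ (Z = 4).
49.000

Using E_n = -13.6057 Z² / n² eV with Z = 4:

E_1 = -13.6057 × 4² / 1² = -217.6912 / 1 = -217.691200000 eV
E_7 = -13.6057 × 4² / 7² = -217.6912 / 49 = -4.442677551 eV

The ratio is:
E_1/E_7 = (-217.691200000) / (-4.442677551)
E_1/E_7 = (-217.6912/1) / (-217.6912/49)
E_1/E_7 = 49/1
E_1/E_7 = 49.000
(Note: the Z² factors cancel in the ratio.)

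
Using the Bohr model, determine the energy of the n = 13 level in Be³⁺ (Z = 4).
-1.288 eV

For hydrogen-like ions, the energy levels scale with Z²:
E_n = -13.6057 Z² / n² eV

For Be³⁺ (Z = 4) at n = 13:
E_13 = -13.6057 × 4² / 13²
E_13 = -13.6057 × 16 / 169
E_13 = -217.6912 / 169
E_13 = -1.288 eV

The energy is 16 times more negative than hydrogen at the same n due to the stronger nuclear charge.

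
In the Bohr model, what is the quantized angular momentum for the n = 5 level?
5.2729e-34 J·s (or 5ℏ)

In the Bohr model, angular momentum is quantized:
L = nℏ

where ℏ = h/(2π) = 1.054572e-34 J·s

For n = 5:
L = 5 × 1.054572e-34 J·s
L = 5.2729e-34 J·s

This can also be written as L = 5ℏ.
The angular momentum is an integer multiple of the reduced Planck constant.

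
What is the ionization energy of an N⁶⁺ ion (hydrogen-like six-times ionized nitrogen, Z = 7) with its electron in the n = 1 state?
666.68 eV

The ionization energy is the energy needed to remove the electron completely (n → ∞).

For a hydrogen-like ion with Z = 7, E_n = -13.6057 Z² / n² eV.

At n = 1: E_1 = -13.6057 × 7² / 1² = -666.67930 eV
At n = ∞: E_∞ = 0 eV

Ionization energy = E_∞ - E_1 = 0 - (-666.67930) = 666.67930 eV
Ionization energy ≈ 666.68 eV

This is also called the binding energy of the electron in state n = 1.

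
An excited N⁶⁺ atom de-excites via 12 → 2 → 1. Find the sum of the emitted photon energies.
662.04958 eV

The energy levels of N⁶⁺ are E_n = -13.6057 × 7² / n² eV.

First transition (12 → 2):
ΔE₁ = |E_2 - E_12|
ΔE₁ = |-166.66982500000 - (-4.62971736111)| = 162.04010764 eV

Second transition (2 → 1):
ΔE₂ = |E_1 - E_2|
ΔE₂ = |-666.67930000000 - (-166.66982500000)| = 500.00947500 eV

Total energy released:
E_total = ΔE₁ + ΔE₂ = 162.04010764 + 500.00947500 = 662.04958 eV

Note: This equals the direct transition 12 → 1: 662.04958 eV ✓
Energy is conserved regardless of the path taken.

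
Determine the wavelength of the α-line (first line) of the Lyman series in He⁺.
30.375504 nm

The longest wavelength corresponds to the smallest energy transition in the series.
The Lyman series has all transitions ending at n_f = 1.

For He⁺ (Z = 2), the first line (α-line) is the jump from n = 2 to n = 1:
E_2 = -13.6057 × 2² / 2² = -13.60570000 eV
E_1 = -13.6057 × 2² / 1² = -54.42280000 eV
ΔE = E_2 - E_1 = 40.81710000 eV

λ = hc/E = 1239.84 eV·nm / 40.81710000 eV
λ = 30.375504 nm

This is the α-line of the Lyman series in He⁺.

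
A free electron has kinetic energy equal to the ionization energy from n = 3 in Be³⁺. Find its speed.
2.91692e+06 m/s (or 0.97% of c)

The binding energy at n = 3 for Be³⁺ is:
E_3 = -13.6057 × 4²/3² = -24.1879111 eV
|E_3| = 24.1879111 eV

Convert to Joules:
KE = 24.1879111 eV × (1.602177 × 10⁻¹⁹ J/eV) = 3.8753315e-18 J

Using KE = ½mv²:
v = √(2·KE/m_e)
v = √(2 × 3.8753315e-18 J / 9.10938 × 10⁻³¹ kg)
v = 2.91692e+06 m/s

This is approximately 0.97% the speed of light.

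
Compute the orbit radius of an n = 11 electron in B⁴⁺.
1.2806 nm (or 12.8061 Å)

The Bohr radius formula is:
r_n = n² a₀ / Z

where a₀ = 0.0529177 nm is the Bohr radius.

For B⁴⁺ (Z = 5) at n = 11:
r_11 = 11² × 0.0529177 nm / 5
r_11 = 121 × 0.0529177 nm / 5
r_11 = 6.40304 nm / 5
r_11 = 1.2806 nm

The electron orbits at approximately 1.2806 nm from the nucleus.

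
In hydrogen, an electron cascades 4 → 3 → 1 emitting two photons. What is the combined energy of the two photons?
12.75534 eV

The energy levels of hydrogen are E_n = -13.6057 / n² eV.

First transition (4 → 3):
ΔE₁ = |E_3 - E_4|
ΔE₁ = |-1.51174444444 - (-0.85035625000)| = 0.66138819 eV

Second transition (3 → 1):
ΔE₂ = |E_1 - E_3|
ΔE₂ = |-13.60570000000 - (-1.51174444444)| = 12.09395556 eV

Total energy released:
E_total = ΔE₁ + ΔE₂ = 0.66138819 + 12.09395556 = 12.75534 eV

Note: This equals the direct transition 4 → 1: 12.75534 eV ✓
Energy is conserved regardless of the path taken.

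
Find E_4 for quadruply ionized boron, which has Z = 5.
-21.25891 eV

For hydrogen-like ions, the energy levels scale with Z²:
E_n = -13.6057 Z² / n² eV

For B⁴⁺ (Z = 5) at n = 4:
E_4 = -13.6057 × 5² / 4²
E_4 = -13.6057 × 25 / 16
E_4 = -340.1425 / 16
E_4 = -21.25891 eV

The energy is 25 times more negative than hydrogen at the same n due to the stronger nuclear charge.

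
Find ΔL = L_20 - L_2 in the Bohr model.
1.8982e-33 J·s (or 18ℏ)

In the Bohr model, L_n = nℏ where ℏ = 1.054572e-34 J·s.

L_20 = 20ℏ = 2.109144e-33 J·s
L_2 = 2ℏ = 2.109144e-34 J·s

ΔL = L_20 - L_2 = (20 - 2)ℏ = 18ℏ
ΔL = 18 × 1.054572e-34 J·s = 1.8982e-33 J·s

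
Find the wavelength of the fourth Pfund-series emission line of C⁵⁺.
91.53 nm

The lines of a series are numbered from the longest wavelength (smallest ΔE) outward; the fourth line is the transition from n = n_f + 4 to n_f.
The Pfund series has all transitions ending at n_f = 5.

For C⁵⁺ (Z = 6), the fourth line (δ-line) is the jump from n = 9 to n = 5:
E_9 = -13.6057 × 6² / 9² = -6.0470 eV
E_5 = -13.6057 × 6² / 5² = -19.5922 eV
ΔE = E_9 - E_5 = 13.5452 eV

λ = hc/E = 1239.84 eV·nm / 13.5452 eV
λ = 91.53 nm

This is the δ-line of the Pfund series in C⁵⁺.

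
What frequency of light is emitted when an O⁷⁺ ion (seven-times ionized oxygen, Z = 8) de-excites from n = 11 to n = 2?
5.09e+16 Hz

First, find the transition energy:
E_11 = -13.6057 × 8² / 11² = -7.1964033 eV
E_2 = -13.6057 × 8² / 2² = -217.6912000 eV
|ΔE| = |E_2 - E_11| = 210.4947967 eV

Convert to Joules: E = 210.4947967 eV × (1.602177 × 10⁻¹⁹ J/eV) = 3.3725e-17 J

Using E = hf:
f = E/h = 3.3725e-17 J / (6.62607 × 10⁻³⁴ J·s)
f = 5.09e+16 Hz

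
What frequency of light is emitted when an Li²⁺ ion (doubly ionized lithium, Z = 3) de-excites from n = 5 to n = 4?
6.662e+14 Hz

First, find the transition energy:
E_5 = -13.6057 × 3² / 5² = -4.89805200 eV
E_4 = -13.6057 × 3² / 4² = -7.65320625 eV
|ΔE| = |E_4 - E_5| = 2.75515425 eV

Convert to Joules: E = 2.75515425 eV × (1.602177 × 10⁻¹⁹ J/eV) = 4.41424e-19 J

Using E = hf:
f = E/h = 4.41424e-19 J / (6.62607 × 10⁻³⁴ J·s)
f = 6.662e+14 Hz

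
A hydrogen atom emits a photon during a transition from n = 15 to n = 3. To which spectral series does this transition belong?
Paschen series

The spectral series in hydrogen are named based on the final (lower) energy level:
- Lyman series: n_final = 1 (ultraviolet)
- Balmer series: n_final = 2 (visible/near-UV)
- Paschen series: n_final = 3 (infrared)
- Brackett series: n_final = 4 (infrared)
- Pfund series: n_final = 5 (far infrared)

Since this transition ends at n = 3, it belongs to the Paschen series.

For reference, this 15 → 3 line has photon energy
ΔE = 13.6057 eV × (1/3² - 1/15²) = 1.4512747 eV,
corresponding to wavelength λ = hc/ΔE = 1239.84 eV·nm / 1.4512747 eV = 854.311 nm in the infrared region.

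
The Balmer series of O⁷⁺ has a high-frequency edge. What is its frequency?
5.26e+16 Hz

The series limit corresponds to the transition from n = ∞ to n = 2.
This is the highest energy (shortest wavelength) transition in the Balmer series.

E_∞ = 0 eV
E_2 = -13.6057 × 8² / 2² = -217.6912000 eV

Energy at series limit:
ΔE = E_∞ - E_2 = 0 - (-217.6912000) = 217.6912000 eV
E = 217.6912000 eV × (1.602177 × 10⁻¹⁹ J/eV) = 3.4878e-17 J
f = E/h = 3.4878e-17 J / (6.62607 × 10⁻³⁴ J·s) = 5.26e+16 Hz

This energy equals the ionization energy from the n = 2 state of O⁷⁺.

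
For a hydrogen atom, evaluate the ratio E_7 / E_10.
2.0408

Using E_n = -13.6057 Z² / n² eV with Z = 1:

E_7 = -13.6057 / 7² = -13.6057 / 49 = -0.2776673469 eV
E_10 = -13.6057 / 10² = -13.6057 / 100 = -0.1360570000 eV

The ratio is:
E_7/E_10 = (-0.2776673469) / (-0.1360570000)
E_7/E_10 = (-13.6057/49) / (-13.6057/100)
E_7/E_10 = 100/49
E_7/E_10 = 2.0408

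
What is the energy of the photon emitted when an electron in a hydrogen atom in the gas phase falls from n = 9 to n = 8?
0.04462 eV

The energy levels are E_n = -13.6057 eV / n².

Energy at n = 9: E_9 = -13.6057 / 9² = -0.16797160 eV
Energy at n = 8: E_8 = -13.6057 / 8² = -0.21258906 eV

For emission (electron falling to lower state), the photon energy is:
E_photon = E_9 - E_8 = |-0.16797160 - (-0.21258906)|
E_photon = 0.04462 eV

This energy is carried away by the emitted photon.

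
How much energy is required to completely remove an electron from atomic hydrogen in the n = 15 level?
0.060 eV

The ionization energy is the energy needed to remove the electron completely (n → ∞).

For hydrogen, E_n = -13.6057 eV / n².

At n = 15: E_15 = -13.6057 / 15² = -0.060470 eV
At n = ∞: E_∞ = 0 eV

Ionization energy = E_∞ - E_15 = 0 - (-0.060470) = 0.060470 eV
Ionization energy ≈ 0.060 eV

This is also called the binding energy of the electron in state n = 15.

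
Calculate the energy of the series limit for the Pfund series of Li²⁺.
4.898052 eV

The series limit corresponds to the transition from n = ∞ to n = 5.
This is the highest energy (shortest wavelength) transition in the Pfund series.

E_∞ = 0 eV
E_5 = -13.6057 × 3² / 5² = -4.898052 eV

Energy at series limit:
ΔE = E_∞ - E_5 = 0 - (-4.898052) = 4.898052 eV

This energy equals the ionization energy from the n = 5 state of Li²⁺.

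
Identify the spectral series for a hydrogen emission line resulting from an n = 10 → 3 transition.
Paschen series

The spectral series in hydrogen are named based on the final (lower) energy level:
- Lyman series: n_final = 1 (ultraviolet)
- Balmer series: n_final = 2 (visible/near-UV)
- Paschen series: n_final = 3 (infrared)
- Brackett series: n_final = 4 (infrared)
- Pfund series: n_final = 5 (far infrared)

Since this transition ends at n = 3, it belongs to the Paschen series.

For reference, this 10 → 3 line has photon energy
ΔE = 13.6057 eV × (1/3² - 1/10²) = 1.3756874444 eV,
corresponding to wavelength λ = hc/ΔE = 1239.84 eV·nm / 1.3756874444 eV = 901.251229 nm in the infrared region.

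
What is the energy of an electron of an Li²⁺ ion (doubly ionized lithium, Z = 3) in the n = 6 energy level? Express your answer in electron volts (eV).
-3.40143 eV

The energy levels of a hydrogen-like atom are given by:
E_n = -13.6057 Z² / n² eV  (with Z = 3 for Li²⁺)

For n = 6:
E_6 = -13.6057 × 3² / 6²
E_6 = -13.6057 × 9 / 36
E_6 = -3.40143 eV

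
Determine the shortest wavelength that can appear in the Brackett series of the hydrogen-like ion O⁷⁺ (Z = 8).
22.782 nm

The series limit corresponds to the transition from n = ∞ to n = 4.
This is the highest energy (shortest wavelength) transition in the Brackett series.

E_∞ = 0 eV
E_4 = -13.6057 × 8² / 4² = -54.42280 eV

Energy at series limit:
ΔE = E_∞ - E_4 = 0 - (-54.42280) = 54.42280 eV
λ = hc/E = 1239.84 eV·nm / 54.42280 eV = 22.782 nm

This energy equals the ionization energy from the n = 4 state of O⁷⁺.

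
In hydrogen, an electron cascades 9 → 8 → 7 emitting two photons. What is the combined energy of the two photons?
0.1097 eV

The energy levels of hydrogen are E_n = -13.6057 / n² eV.

First transition (9 → 8):
ΔE₁ = |E_8 - E_9|
ΔE₁ = |-0.2125890625 - (-0.1679716049)| = 0.0446175 eV

Second transition (8 → 7):
ΔE₂ = |E_7 - E_8|
ΔE₂ = |-0.2776673469 - (-0.2125890625)| = 0.0650783 eV

Total energy released:
E_total = ΔE₁ + ΔE₂ = 0.0446175 + 0.0650783 = 0.1097 eV

Note: This equals the direct transition 9 → 7: 0.1097 eV ✓
Energy is conserved regardless of the path taken.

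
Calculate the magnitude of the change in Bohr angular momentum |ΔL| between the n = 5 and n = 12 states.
7.38200e-34 J·s (or 7ℏ)

In the Bohr model, L_n = nℏ where ℏ = 1.0545718e-34 J·s.

L_12 = 12ℏ = 1.2654862e-33 J·s
L_5 = 5ℏ = 5.2728590e-34 J·s

ΔL = L_12 - L_5 = (12 - 5)ℏ = 7ℏ
ΔL = 7 × 1.0545718e-34 J·s = 7.38200e-34 J·s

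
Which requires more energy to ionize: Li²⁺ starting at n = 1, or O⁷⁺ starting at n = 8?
Li²⁺ at n = 1 (E = -122.451 eV)

Using E_n = -13.6057 Z² / n² eV:

Li²⁺ (Z = 3) at n = 1:
E = -13.6057 × 3² / 1² = -13.6057 × 9 / 1 = -122.451300 eV

O⁷⁺ (Z = 8) at n = 8:
E = -13.6057 × 8² / 8² = -13.6057 × 64 / 64 = -13.605700 eV

Since -122.451300 eV < -13.605700 eV,
Li²⁺ at n = 1 is more tightly bound (requires more energy to ionize).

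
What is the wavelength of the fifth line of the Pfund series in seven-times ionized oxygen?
47.46173 nm

The lines of a series are numbered from the longest wavelength (smallest ΔE) outward; the fifth line is the transition from n = n_f + 5 to n_f.
The Pfund series has all transitions ending at n_f = 5.

For O⁷⁺ (Z = 8), the fifth line (ε-line) is the jump from n = 10 to n = 5:
E_10 = -13.6057 × 8² / 10² = -8.7076480 eV
E_5 = -13.6057 × 8² / 5² = -34.8305920 eV
ΔE = E_10 - E_5 = 26.1229440 eV

λ = hc/E = 1239.84 eV·nm / 26.1229440 eV
λ = 47.46173 nm

This is the ε-line of the Pfund series in O⁷⁺.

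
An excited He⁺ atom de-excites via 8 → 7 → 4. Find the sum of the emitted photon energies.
2.55 eV

The energy levels of He⁺ are E_n = -13.6057 × 2² / n² eV.

First transition (8 → 7):
ΔE₁ = |E_7 - E_8|
ΔE₁ = |-1.11066939 - (-0.85035625)| = 0.26031 eV

Second transition (7 → 4):
ΔE₂ = |E_4 - E_7|
ΔE₂ = |-3.40142500 - (-1.11066939)| = 2.29076 eV

Total energy released:
E_total = ΔE₁ + ΔE₂ = 0.26031 + 2.29076 = 2.55 eV

Note: This equals the direct transition 8 → 4: 2.55 eV ✓
Energy is conserved regardless of the path taken.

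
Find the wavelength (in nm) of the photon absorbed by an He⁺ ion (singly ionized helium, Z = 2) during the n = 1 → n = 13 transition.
22.917233 nm

First, find the transition energy using E_n = -13.6057 Z² / n² eV:
E_1 = -13.6057 × 2² / 1² = -54.42280000 eV
E_13 = -13.6057 × 2² / 13² = -0.32202840 eV

Photon energy: |ΔE| = |E_13 - E_1| = 54.10077160 eV

Convert to wavelength using E = hc/λ with hc = 1239.84 eV·nm:
λ = hc/E = 1239.84 eV·nm / 54.10077160 eV
λ = 22.917233 nm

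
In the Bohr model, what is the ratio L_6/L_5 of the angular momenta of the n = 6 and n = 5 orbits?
1.200

In the Bohr model, L_n = nℏ, so the ratio is purely the ratio of quantum numbers:

L_6/L_5 = 6ℏ / 5ℏ = 6/5 = 1.200

The angular momentum scales linearly with n.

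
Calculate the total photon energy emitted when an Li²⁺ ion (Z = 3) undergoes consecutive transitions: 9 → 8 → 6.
1.8897 eV

The energy levels of Li²⁺ are E_n = -13.6057 × 3² / n² eV.

First transition (9 → 8):
ΔE₁ = |E_8 - E_9|
ΔE₁ = |-1.9133015625 - (-1.5117444444)| = 0.4015571 eV

Second transition (8 → 6):
ΔE₂ = |E_6 - E_8|
ΔE₂ = |-3.4014250000 - (-1.9133015625)| = 1.4881234 eV

Total energy released:
E_total = ΔE₁ + ΔE₂ = 0.4015571 + 1.4881234 = 1.8897 eV

Note: This equals the direct transition 9 → 6: 1.8897 eV ✓
Energy is conserved regardless of the path taken.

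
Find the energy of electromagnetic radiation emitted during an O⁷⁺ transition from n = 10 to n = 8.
4.898052 eV

The energy levels are E_n = -13.6057 Z² eV / n².

Energy at n = 10: E_10 = -13.6057 × 8² / 10² = -8.707648000 eV
Energy at n = 8: E_8 = -13.6057 × 8² / 8² = -13.605700000 eV

For emission (electron falling to lower state), the photon energy is:
E_photon = E_10 - E_8 = |-8.707648000 - (-13.605700000)|
E_photon = 4.898052 eV

This energy is carried away by the emitted photon.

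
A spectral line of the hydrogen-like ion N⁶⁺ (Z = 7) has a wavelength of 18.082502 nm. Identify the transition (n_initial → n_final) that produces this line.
n = 11 → n = 3

First, find the photon energy from the wavelength (hc = 1239.84 eV·nm):
E = hc/λ = 1239.84 eV·nm / 18.082502 nm = 68.565733 eV

The energy levels of N⁶⁺ satisfy E_n = -13.6057 × 7² / n² eV, so an emission n_i → n_f releases
ΔE = 13.6057 × 7² × (1/n_f² − 1/n_i²) eV.

Setting ΔE equal to the photon energy:
1/n_f² − 1/n_i² = 68.565733 / (13.6057 × 7²) = 0.10284665

Since 1/n_i² must be positive, we need 1/n_f² > 0.10284665, i.e. n_f ≤ 3. For each allowed n_f, solve n_i = (1/n_f² − 0.10284665)^(−1/2) and check whether it is a whole number:
  n_f = 1: 1/n_i² = 1.00000000 − 0.10284665 = 0.89715335 → n_i = 1.056  (not an integer) ✗
  n_f = 2: 1/n_i² = 0.25000000 − 0.10284665 = 0.14715335 → n_i = 2.607  (not an integer) ✗
  n_f = 3: 1/n_i² = 0.11111111 − 0.10284665 = 0.00826446 → n_i = 11.000  → integer, n_i = 11 ✓

Only n_f = 3 gives an integer upper level, n_i = 11.

The transition is from n = 11 to n = 3 (emission).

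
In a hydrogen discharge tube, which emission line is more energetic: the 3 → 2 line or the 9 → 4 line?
3 → 2

Calculate the energy for each transition:

Transition 3 → 2:
ΔE₁ = |E_2 - E_3| = |-13.6057/2² - (-13.6057/3²)|
ΔE₁ = |-3.40142500 - (-1.51174444)| = 1.88968 eV

Transition 9 → 4:
ΔE₂ = |E_4 - E_9| = |-13.6057/4² - (-13.6057/9²)|
ΔE₂ = |-0.85035625 - (-0.16797160)| = 0.68238 eV

Since 1.88968 eV > 0.68238 eV, the transition 3 → 2 emits the more energetic photon.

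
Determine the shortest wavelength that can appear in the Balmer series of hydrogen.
364.506053 nm

The series limit corresponds to the transition from n = ∞ to n = 2.
This is the highest energy (shortest wavelength) transition in the Balmer series.

E_∞ = 0 eV
E_2 = -13.6057 / 2² = -3.4014250000 eV

Energy at series limit:
ΔE = E_∞ - E_2 = 0 - (-3.4014250000) = 3.4014250000 eV
λ = hc/E = 1239.84 eV·nm / 3.4014250000 eV = 364.506053 nm

This energy equals the ionization energy from the n = 2 state of hydrogen.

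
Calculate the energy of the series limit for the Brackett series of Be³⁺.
13.606 eV

The series limit corresponds to the transition from n = ∞ to n = 4.
This is the highest energy (shortest wavelength) transition in the Brackett series.

E_∞ = 0 eV
E_4 = -13.6057 × 4² / 4² = -13.606 eV

Energy at series limit:
ΔE = E_∞ - E_4 = 0 - (-13.606) = 13.606 eV

This energy equals the ionization energy from the n = 4 state of Be³⁺.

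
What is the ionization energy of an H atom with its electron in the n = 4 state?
0.85036 eV

The ionization energy is the energy needed to remove the electron completely (n → ∞).

For hydrogen, E_n = -13.6057 eV / n².

At n = 4: E_4 = -13.6057 / 4² = -0.85035625 eV
At n = ∞: E_∞ = 0 eV

Ionization energy = E_∞ - E_4 = 0 - (-0.85035625) = 0.85035625 eV
Ionization energy ≈ 0.85036 eV

This is also called the binding energy of the electron in state n = 4.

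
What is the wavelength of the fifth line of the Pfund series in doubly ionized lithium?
337.50560 nm

The lines of a series are numbered from the longest wavelength (smallest ΔE) outward; the fifth line is the transition from n = n_f + 5 to n_f.
The Pfund series has all transitions ending at n_f = 5.

For Li²⁺ (Z = 3), the fifth line (ε-line) is the jump from n = 10 to n = 5:
E_10 = -13.6057 × 3² / 10² = -1.224513000 eV
E_5 = -13.6057 × 3² / 5² = -4.898052000 eV
ΔE = E_10 - E_5 = 3.673539000 eV

λ = hc/E = 1239.84 eV·nm / 3.673539000 eV
λ = 337.50560 nm

This is the ε-line of the Pfund series in Li²⁺.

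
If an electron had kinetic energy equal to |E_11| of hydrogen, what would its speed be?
1.98881e+05 m/s (or 0.07% of c)

The binding energy at n = 11 for hydrogen is:
E_11 = -13.6057/11² = -0.112443802 eV
|E_11| = 0.112443802 eV

Convert to Joules:
KE = 0.112443802 eV × (1.602177 × 10⁻¹⁹ J/eV) = 1.8015487e-20 J

Using KE = ½mv²:
v = √(2·KE/m_e)
v = √(2 × 1.8015487e-20 J / 9.10938 × 10⁻³¹ kg)
v = 1.98881e+05 m/s

This is approximately 0.07% the speed of light.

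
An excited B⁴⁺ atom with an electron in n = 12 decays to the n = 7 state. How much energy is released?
4.5796 eV

The energy levels are E_n = -13.6057 Z² eV / n².

Energy at n = 12: E_12 = -13.6057 × 5² / 12² = -2.3621007 eV
Energy at n = 7: E_7 = -13.6057 × 5² / 7² = -6.9416837 eV

For emission (electron falling to lower state), the photon energy is:
E_photon = E_12 - E_7 = |-2.3621007 - (-6.9416837)|
E_photon = 4.5796 eV

This energy is carried away by the emitted photon.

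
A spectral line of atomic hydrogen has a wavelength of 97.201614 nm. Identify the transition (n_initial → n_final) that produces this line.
n = 4 → n = 1

First, find the photon energy from the wavelength (hc = 1239.84 eV·nm):
E = hc/λ = 1239.84 eV·nm / 97.201614 nm = 12.755344 eV

The energy levels of hydrogen satisfy E_n = -13.6057 / n² eV, so an emission n_i → n_f releases
ΔE = 13.6057 × (1/n_f² − 1/n_i²) eV.

Setting ΔE equal to the photon energy:
1/n_f² − 1/n_i² = 12.755344 / 13.6057 = 0.93750002

Since 1/n_i² must be positive, we need 1/n_f² > 0.93750002, i.e. n_f ≤ 1. For each allowed n_f, solve n_i = (1/n_f² − 0.93750002)^(−1/2) and check whether it is a whole number:
  n_f = 1: 1/n_i² = 1.00000000 − 0.93750002 = 0.06249998 → n_i = 4.000  → integer, n_i = 4 ✓

Only n_f = 1 gives an integer upper level, n_i = 4.

The transition is from n = 4 to n = 1 (emission).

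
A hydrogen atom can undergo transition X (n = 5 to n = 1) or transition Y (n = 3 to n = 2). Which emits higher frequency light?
5 → 1

Calculate the energy for each transition:

Transition 5 → 1:
ΔE₁ = |E_1 - E_5| = |-13.6057/1² - (-13.6057/5²)|
ΔE₁ = |-13.605700000 - (-0.544228000)| = 13.061472 eV

Transition 3 → 2:
ΔE₂ = |E_2 - E_3| = |-13.6057/2² - (-13.6057/3²)|
ΔE₂ = |-3.401425000 - (-1.511744444)| = 1.889681 eV

Since 13.061472 eV > 1.889681 eV, the transition 5 → 1 emits the more energetic photon.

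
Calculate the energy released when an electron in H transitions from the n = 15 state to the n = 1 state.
13.545230 eV

The energy levels are E_n = -13.6057 eV / n².

Energy at n = 15: E_15 = -13.6057 / 15² = -0.060469778 eV
Energy at n = 1: E_1 = -13.6057 / 1² = -13.605700000 eV

For emission (electron falling to lower state), the photon energy is:
E_photon = E_15 - E_1 = |-0.060469778 - (-13.605700000)|
E_photon = 13.545230 eV

This energy is carried away by the emitted photon.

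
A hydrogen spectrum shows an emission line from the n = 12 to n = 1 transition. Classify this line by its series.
Lyman series

The spectral series in hydrogen are named based on the final (lower) energy level:
- Lyman series: n_final = 1 (ultraviolet)
- Balmer series: n_final = 2 (visible/near-UV)
- Paschen series: n_final = 3 (infrared)
- Brackett series: n_final = 4 (infrared)
- Pfund series: n_final = 5 (far infrared)

Since this transition ends at n = 1, it belongs to the Lyman series.

For reference, this 12 → 1 line has photon energy
ΔE = 13.6057 eV × (1/1² - 1/12²) = 13.51121597 eV,
corresponding to wavelength λ = hc/ΔE = 1239.84 eV·nm / 13.51121597 eV = 91.763762 nm in the ultraviolet region.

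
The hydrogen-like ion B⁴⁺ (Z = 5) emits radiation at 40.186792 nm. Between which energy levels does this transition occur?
n = 7 → n = 3

First, find the photon energy from the wavelength (hc = 1239.84 eV·nm):
E = hc/λ = 1239.84 eV·nm / 40.186792 nm = 30.851928 eV

The energy levels of B⁴⁺ satisfy E_n = -13.6057 × 5² / n² eV, so an emission n_i → n_f releases
ΔE = 13.6057 × 5² × (1/n_f² − 1/n_i²) eV.

Setting ΔE equal to the photon energy:
1/n_f² − 1/n_i² = 30.851928 / (13.6057 × 5²) = 0.090702949

Since 1/n_i² must be positive, we need 1/n_f² > 0.090702949, i.e. n_f ≤ 3. For each allowed n_f, solve n_i = (1/n_f² − 0.090702949)^(−1/2) and check whether it is a whole number:
  n_f = 1: 1/n_i² = 1.000000000 − 0.090702949 = 0.909297051 → n_i = 1.049  (not an integer) ✗
  n_f = 2: 1/n_i² = 0.250000000 − 0.090702949 = 0.159297051 → n_i = 2.506  (not an integer) ✗
  n_f = 3: 1/n_i² = 0.111111111 − 0.090702949 = 0.020408162 → n_i = 7.000  → integer, n_i = 7 ✓

Only n_f = 3 gives an integer upper level, n_i = 7.

The transition is from n = 7 to n = 3 (emission).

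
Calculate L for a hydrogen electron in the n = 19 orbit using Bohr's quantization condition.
2.00369e-33 J·s (or 19ℏ)

In the Bohr model, angular momentum is quantized:
L = nℏ

where ℏ = h/(2π) = 1.0545718e-34 J·s

For n = 19:
L = 19 × 1.0545718e-34 J·s
L = 2.00369e-33 J·s

This can also be written as L = 19ℏ.
The angular momentum is an integer multiple of the reduced Planck constant.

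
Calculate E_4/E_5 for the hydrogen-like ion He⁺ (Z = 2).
1.5625

Using E_n = -13.6057 Z² / n² eV with Z = 2:

E_4 = -13.6057 × 2² / 4² = -54.4228 / 16 = -3.401425000 eV
E_5 = -13.6057 × 2² / 5² = -54.4228 / 25 = -2.176912000 eV

The ratio is:
E_4/E_5 = (-3.401425000) / (-2.176912000)
E_4/E_5 = (-54.4228/16) / (-54.4228/25)
E_4/E_5 = 25/16
E_4/E_5 = 1.5625
(Note: the Z² factors cancel in the ratio.)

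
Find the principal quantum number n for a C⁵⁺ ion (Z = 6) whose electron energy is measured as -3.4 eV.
n = 12

The exact energy levels follow E_n = -13.6057 Z² / n² eV with Z = 6.

The measured value (-3.4 eV) is reported to only 2 significant figures, so we must test candidate n values and see which one matches to that precision.

Candidate energies:
  n = 10:  E = -13.6057 × 6² / 10² = -4.89805 eV
  n = 11:  E = -13.6057 × 6² / 11² = -4.04798 eV
  n = 12:  E = -13.6057 × 6² / 12² = -3.40143 eV  ← matches
  n = 13:  E = -13.6057 × 6² / 13² = -2.89826 eV
  n = 14:  E = -13.6057 × 6² / 14² = -2.49901 eV

Checking against the measurement of -3.4 eV (2 sig figs), only n = 12 agrees:
E_12 = -3.40143 eV, which rounds to -3.4 eV ✓

Therefore n = 12.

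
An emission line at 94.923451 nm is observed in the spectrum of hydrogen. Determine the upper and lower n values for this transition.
n = 5 → n = 1

First, find the photon energy from the wavelength (hc = 1239.84 eV·nm):
E = hc/λ = 1239.84 eV·nm / 94.923451 nm = 13.061472 eV

The energy levels of hydrogen satisfy E_n = -13.6057 / n² eV, so an emission n_i → n_f releases
ΔE = 13.6057 × (1/n_f² − 1/n_i²) eV.

Setting ΔE equal to the photon energy:
1/n_f² − 1/n_i² = 13.061472 / 13.6057 = 0.96000000

Since 1/n_i² must be positive, we need 1/n_f² > 0.96000000, i.e. n_f ≤ 1. For each allowed n_f, solve n_i = (1/n_f² − 0.96000000)^(−1/2) and check whether it is a whole number:
  n_f = 1: 1/n_i² = 1.00000000 − 0.96000000 = 0.04000000 → n_i = 5.000  → integer, n_i = 5 ✓

Only n_f = 1 gives an integer upper level, n_i = 5.

The transition is from n = 5 to n = 1 (emission).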